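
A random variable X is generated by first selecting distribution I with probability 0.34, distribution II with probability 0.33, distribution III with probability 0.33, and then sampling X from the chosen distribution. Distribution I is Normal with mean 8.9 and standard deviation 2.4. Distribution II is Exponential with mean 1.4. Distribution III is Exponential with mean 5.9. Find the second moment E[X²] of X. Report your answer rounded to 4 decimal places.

For each component E[X²] = Var + (mean)², giving I: 84.97; II: 3.92; III: 69.62.
Overall E[X²] = 0.34·84.97 + 0.33·3.92 + 0.33·69.62 = 53.158.

53.1580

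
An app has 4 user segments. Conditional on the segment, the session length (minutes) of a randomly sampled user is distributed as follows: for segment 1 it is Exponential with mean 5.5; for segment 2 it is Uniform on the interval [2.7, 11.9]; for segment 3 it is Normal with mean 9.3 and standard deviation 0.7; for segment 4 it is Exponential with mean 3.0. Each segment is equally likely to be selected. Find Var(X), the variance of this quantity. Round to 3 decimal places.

17.080

Per component, 1: μ=5.5, E[X²]=60.5; 2: μ=7.3, E[X²]=60.3433; 3: μ=9.3, E[X²]=86.98; 4: μ=3, E[X²]=18.
E[X] = 0.25·5.5 + 0.25·7.3 + 0.25·9.3 + 0.25·3 = 6.275.
E[X²] = 0.25·60.5 + 0.25·60.3433 + 0.25·86.98 + 0.25·18 = 56.4558.
Var(X) = E[X²] − (E[X])² = 56.4558 − 39.3756 = 17.0802.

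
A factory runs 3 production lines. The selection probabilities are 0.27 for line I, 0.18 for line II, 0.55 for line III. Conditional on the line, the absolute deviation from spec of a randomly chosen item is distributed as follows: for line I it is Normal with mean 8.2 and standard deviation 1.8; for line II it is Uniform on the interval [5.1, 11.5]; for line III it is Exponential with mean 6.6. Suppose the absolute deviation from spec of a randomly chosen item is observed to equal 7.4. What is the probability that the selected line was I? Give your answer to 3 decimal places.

0.495

Likelihoods f(7.4 | ·): I: 0.200791; II: 0.15625; III: 0.0493764.
Posterior ∝ prior × likelihood. Numerator for I: 0.27·0.200791 = 0.0542136.
Normalizing constant: 0.27·0.200791 + 0.18·0.15625 + 0.55·0.0493764 = 0.109496.
P(I | observation) = 0.0542136 / 0.109496 = 0.495121.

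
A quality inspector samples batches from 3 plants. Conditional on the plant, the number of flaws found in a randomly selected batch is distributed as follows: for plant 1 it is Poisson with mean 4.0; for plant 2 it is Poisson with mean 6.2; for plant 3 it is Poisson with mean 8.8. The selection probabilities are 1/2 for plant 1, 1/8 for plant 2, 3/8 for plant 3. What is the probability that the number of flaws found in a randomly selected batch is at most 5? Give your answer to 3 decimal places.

Conditional on each plant, P(X ≤ 5): 1: 0.78513; 2: 0.414113; 3: 0.128387.
By total probability, P(X ≤ 5) = 0.5·0.78513 + 0.125·0.414113 + 0.375·0.128387 = 0.492474.

0.492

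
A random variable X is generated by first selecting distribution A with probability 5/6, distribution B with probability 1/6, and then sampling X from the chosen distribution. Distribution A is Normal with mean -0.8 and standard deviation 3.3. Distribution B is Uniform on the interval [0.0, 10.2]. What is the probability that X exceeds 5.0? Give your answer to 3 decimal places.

0.118

Conditional on each component, P(X > 5.0): A: 0.0394099; B: 0.509804.
By total probability, P(X > 5.0) = 0.833333·0.0394099 + 0.166667·0.509804 = 0.117809.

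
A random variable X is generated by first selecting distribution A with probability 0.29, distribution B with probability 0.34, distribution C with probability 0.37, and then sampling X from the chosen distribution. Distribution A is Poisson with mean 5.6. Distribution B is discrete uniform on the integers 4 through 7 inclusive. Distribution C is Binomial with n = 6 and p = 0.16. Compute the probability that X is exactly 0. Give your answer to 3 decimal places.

Conditional on each component, P(X = 0): A: 0.00369786; B: 0; C: 0.351298.
By total probability, P(X = 0) = 0.29·0.00369786 + 0.34·0 + 0.37·0.351298 = 0.131053.

0.131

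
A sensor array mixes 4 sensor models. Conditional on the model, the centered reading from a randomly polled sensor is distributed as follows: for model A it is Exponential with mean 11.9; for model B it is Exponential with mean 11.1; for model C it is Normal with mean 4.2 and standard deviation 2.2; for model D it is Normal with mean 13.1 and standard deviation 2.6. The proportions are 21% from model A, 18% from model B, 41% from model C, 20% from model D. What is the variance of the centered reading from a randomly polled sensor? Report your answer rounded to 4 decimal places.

70.5947

Per component, A: μ=11.9, E[X²]=283.22; B: μ=11.1, E[X²]=246.42; C: μ=4.2, E[X²]=22.48; D: μ=13.1, E[X²]=178.37.
E[X] = 0.21·11.9 + 0.18·11.1 + 0.41·4.2 + 0.2·13.1 = 8.839.
E[X²] = 0.21·283.22 + 0.18·246.42 + 0.41·22.48 + 0.2·178.37 = 148.723.
Var(X) = E[X²] − (E[X])² = 148.723 − 78.1279 = 70.5947.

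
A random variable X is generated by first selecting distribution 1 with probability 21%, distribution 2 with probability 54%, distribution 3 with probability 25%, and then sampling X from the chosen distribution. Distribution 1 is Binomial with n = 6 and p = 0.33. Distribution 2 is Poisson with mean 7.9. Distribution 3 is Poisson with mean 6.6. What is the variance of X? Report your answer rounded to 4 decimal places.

Per component, 1: μ=1.98, E[X²]=5.247; 2: μ=7.9, E[X²]=70.31; 3: μ=6.6, E[X²]=50.16.
E[X] = 0.21·1.98 + 0.54·7.9 + 0.25·6.6 = 6.3318.
E[X²] = 0.21·5.247 + 0.54·70.31 + 0.25·50.16 = 51.6093.
Var(X) = E[X²] − (E[X])² = 51.6093 − 40.0917 = 11.5176.

11.5176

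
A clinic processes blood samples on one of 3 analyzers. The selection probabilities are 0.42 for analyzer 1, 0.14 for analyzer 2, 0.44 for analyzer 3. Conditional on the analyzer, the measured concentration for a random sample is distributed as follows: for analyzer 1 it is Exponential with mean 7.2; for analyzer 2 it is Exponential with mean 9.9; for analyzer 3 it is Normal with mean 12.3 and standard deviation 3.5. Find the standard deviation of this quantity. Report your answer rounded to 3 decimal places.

6.817

Per component, 1: μ=7.2, E[X²]=103.68; 2: μ=9.9, E[X²]=196.02; 3: μ=12.3, E[X²]=163.54.
E[X] = 0.42·7.2 + 0.14·9.9 + 0.44·12.3 = 9.822.
E[X²] = 0.42·103.68 + 0.14·196.02 + 0.44·163.54 = 142.946.
Var(X) = E[X²] − (E[X])² = 142.946 − 96.4717 = 46.4743.
SD(X) = √46.4743 = 6.81721.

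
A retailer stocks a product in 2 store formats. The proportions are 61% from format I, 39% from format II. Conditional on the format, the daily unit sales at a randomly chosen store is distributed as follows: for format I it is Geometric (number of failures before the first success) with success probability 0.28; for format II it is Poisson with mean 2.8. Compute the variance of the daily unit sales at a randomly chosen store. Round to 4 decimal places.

Per component, I: μ=2.57143, E[X²]=15.7959; II: μ=2.8, E[X²]=10.64.
E[X] = 0.61·2.57143 + 0.39·2.8 = 2.66057.
E[X²] = 0.61·15.7959 + 0.39·10.64 = 13.7851.
Var(X) = E[X²] − (E[X])² = 13.7851 − 7.07864 = 6.70647.

6.7065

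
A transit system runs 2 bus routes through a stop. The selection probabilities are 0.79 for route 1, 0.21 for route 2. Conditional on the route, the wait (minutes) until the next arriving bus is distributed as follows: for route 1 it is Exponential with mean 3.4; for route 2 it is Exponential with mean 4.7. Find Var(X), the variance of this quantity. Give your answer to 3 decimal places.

14.052

Per component, 1: μ=3.4, E[X²]=23.12; 2: μ=4.7, E[X²]=44.18.
E[X] = 0.79·3.4 + 0.21·4.7 = 3.673.
E[X²] = 0.79·23.12 + 0.21·44.18 = 27.5426.
Var(X) = E[X²] − (E[X])² = 27.5426 − 13.4909 = 14.0517.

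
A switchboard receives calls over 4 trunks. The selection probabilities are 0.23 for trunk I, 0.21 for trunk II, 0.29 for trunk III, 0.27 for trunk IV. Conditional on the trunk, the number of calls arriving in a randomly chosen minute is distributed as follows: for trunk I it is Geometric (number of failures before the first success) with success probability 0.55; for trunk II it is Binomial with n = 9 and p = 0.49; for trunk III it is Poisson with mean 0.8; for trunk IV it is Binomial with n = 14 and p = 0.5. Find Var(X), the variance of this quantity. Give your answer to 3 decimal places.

Per component, I: μ=0.818182, E[X²]=2.15702; II: μ=4.41, E[X²]=21.6972; III: μ=0.8, E[X²]=1.44; IV: μ=7, E[X²]=52.5.
E[X] = 0.23·0.818182 + 0.21·4.41 + 0.29·0.8 + 0.27·7 = 3.23628.
E[X²] = 0.23·2.15702 + 0.21·21.6972 + 0.29·1.44 + 0.27·52.5 = 19.6451.
Var(X) = E[X²] − (E[X])² = 19.6451 − 10.4735 = 9.17161.

9.172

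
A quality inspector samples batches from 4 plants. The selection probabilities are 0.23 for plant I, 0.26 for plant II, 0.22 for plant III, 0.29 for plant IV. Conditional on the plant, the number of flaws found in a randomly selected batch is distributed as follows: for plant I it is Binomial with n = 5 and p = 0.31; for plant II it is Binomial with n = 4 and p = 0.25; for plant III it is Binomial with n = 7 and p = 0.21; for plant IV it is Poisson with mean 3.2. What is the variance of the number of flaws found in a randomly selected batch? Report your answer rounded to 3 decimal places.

2.393

Per component, I: μ=1.55, E[X²]=3.472; II: μ=1, E[X²]=1.75; III: μ=1.47, E[X²]=3.3222; IV: μ=3.2, E[X²]=13.44.
E[X] = 0.23·1.55 + 0.26·1 + 0.22·1.47 + 0.29·3.2 = 1.8679.
E[X²] = 0.23·3.472 + 0.26·1.75 + 0.22·3.3222 + 0.29·13.44 = 5.88204.
Var(X) = E[X²] − (E[X])² = 5.88204 − 3.48905 = 2.39299.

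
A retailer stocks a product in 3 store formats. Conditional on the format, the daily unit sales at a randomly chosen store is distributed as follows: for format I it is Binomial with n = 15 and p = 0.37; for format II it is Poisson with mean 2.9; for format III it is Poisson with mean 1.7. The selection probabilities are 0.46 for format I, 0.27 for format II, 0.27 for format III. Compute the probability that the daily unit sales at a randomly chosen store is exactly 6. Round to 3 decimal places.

0.106

Conditional on each format, P(X = 6): I: 0.200761; II: 0.0454571; III: 0.00612436.
By total probability, P(X = 6) = 0.46·0.200761 + 0.27·0.0454571 + 0.27·0.00612436 = 0.106277.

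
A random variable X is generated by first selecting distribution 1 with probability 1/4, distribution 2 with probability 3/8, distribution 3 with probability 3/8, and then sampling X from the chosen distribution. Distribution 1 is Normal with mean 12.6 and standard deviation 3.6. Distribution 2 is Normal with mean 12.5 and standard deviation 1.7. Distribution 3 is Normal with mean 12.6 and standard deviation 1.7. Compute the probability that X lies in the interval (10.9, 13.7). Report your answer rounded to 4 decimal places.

Conditional on each component, P(10.9 < X < 13.7): 1: 0.301644; 2: 0.586562; 3: 0.582548.
By total probability, P(10.9 < X < 13.7) = 0.25·0.301644 + 0.375·0.586562 + 0.375·0.582548 = 0.513827.

0.5138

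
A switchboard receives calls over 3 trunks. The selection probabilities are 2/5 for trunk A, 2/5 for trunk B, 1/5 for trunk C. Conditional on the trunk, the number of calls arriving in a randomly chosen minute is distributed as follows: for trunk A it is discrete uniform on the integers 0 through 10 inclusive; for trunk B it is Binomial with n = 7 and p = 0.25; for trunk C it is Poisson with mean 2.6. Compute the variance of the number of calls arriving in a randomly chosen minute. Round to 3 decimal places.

Per component, A: μ=5, E[X²]=35; B: μ=1.75, E[X²]=4.375; C: μ=2.6, E[X²]=9.36.
E[X] = 0.4·5 + 0.4·1.75 + 0.2·2.6 = 3.22.
E[X²] = 0.4·35 + 0.4·4.375 + 0.2·9.36 = 17.622.
Var(X) = E[X²] − (E[X])² = 17.622 − 10.3684 = 7.2536.

7.254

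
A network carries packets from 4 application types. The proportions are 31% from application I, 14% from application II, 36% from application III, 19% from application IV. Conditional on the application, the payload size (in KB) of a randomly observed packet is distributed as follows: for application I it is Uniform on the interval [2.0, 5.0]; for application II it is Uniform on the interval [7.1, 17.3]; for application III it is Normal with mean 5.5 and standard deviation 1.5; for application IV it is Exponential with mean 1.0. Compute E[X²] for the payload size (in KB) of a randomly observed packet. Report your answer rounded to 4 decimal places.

For each component E[X²] = Var + (mean)², giving I: 13; II: 157.51; III: 32.5; IV: 2.
Overall E[X²] = 0.31·13 + 0.14·157.51 + 0.36·32.5 + 0.19·2 = 38.1614.

38.1614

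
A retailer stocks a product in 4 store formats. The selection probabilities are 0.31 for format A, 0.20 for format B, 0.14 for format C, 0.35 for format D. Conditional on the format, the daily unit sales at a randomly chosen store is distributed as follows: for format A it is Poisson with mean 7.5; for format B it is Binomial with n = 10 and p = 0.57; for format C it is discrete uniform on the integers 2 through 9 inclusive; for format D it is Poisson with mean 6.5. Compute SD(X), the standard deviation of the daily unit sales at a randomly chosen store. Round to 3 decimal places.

2.530

Per component, A: μ=7.5, E[X²]=63.75; B: μ=5.7, E[X²]=34.941; C: μ=5.5, E[X²]=35.5; D: μ=6.5, E[X²]=48.75.
E[X] = 0.31·7.5 + 0.2·5.7 + 0.14·5.5 + 0.35·6.5 = 6.51.
E[X²] = 0.31·63.75 + 0.2·34.941 + 0.14·35.5 + 0.35·48.75 = 48.7832.
Var(X) = E[X²] − (E[X])² = 48.7832 − 42.3801 = 6.4031.
SD(X) = √6.4031 = 2.53043.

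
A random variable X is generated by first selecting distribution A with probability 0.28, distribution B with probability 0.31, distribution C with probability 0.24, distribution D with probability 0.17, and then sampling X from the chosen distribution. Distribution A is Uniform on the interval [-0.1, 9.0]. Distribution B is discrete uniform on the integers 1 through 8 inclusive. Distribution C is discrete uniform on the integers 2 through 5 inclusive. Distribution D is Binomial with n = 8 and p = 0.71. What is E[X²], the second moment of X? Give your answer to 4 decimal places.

For each component E[X²] = Var + (mean)², giving A: 26.7033; B: 25.5; C: 13.5; D: 33.9096.
Overall E[X²] = 0.28·26.7033 + 0.31·25.5 + 0.24·13.5 + 0.17·33.9096 = 24.3866.

24.3866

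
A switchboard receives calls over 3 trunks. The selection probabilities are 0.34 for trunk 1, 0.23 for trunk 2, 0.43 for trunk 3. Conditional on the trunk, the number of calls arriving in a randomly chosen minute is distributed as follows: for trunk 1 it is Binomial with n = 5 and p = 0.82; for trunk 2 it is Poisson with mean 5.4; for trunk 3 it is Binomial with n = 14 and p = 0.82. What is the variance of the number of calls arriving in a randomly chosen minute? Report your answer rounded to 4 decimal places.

14.1323

Per component, 1: μ=4.1, E[X²]=17.548; 2: μ=5.4, E[X²]=34.56; 3: μ=11.48, E[X²]=133.857.
E[X] = 0.34·4.1 + 0.23·5.4 + 0.43·11.48 = 7.5724.
E[X²] = 0.34·17.548 + 0.23·34.56 + 0.43·133.857 = 71.4735.
Var(X) = E[X²] − (E[X])² = 71.4735 − 57.3412 = 14.1323.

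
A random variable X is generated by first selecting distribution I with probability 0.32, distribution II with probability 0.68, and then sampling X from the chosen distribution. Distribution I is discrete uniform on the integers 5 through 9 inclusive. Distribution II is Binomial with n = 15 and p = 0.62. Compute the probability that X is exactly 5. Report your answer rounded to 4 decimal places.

0.0757

Conditional on each component, P(X = 5): I: 0.2; II: 0.0172723.
By total probability, P(X = 5) = 0.32·0.2 + 0.68·0.0172723 = 0.0757452.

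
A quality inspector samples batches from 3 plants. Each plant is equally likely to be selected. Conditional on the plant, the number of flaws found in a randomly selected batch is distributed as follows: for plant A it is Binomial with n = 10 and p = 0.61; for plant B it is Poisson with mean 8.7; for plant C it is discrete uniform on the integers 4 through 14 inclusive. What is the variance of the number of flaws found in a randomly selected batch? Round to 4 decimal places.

Per component, A: μ=6.1, E[X²]=39.589; B: μ=8.7, E[X²]=84.39; C: μ=9, E[X²]=91.
E[X] = 0.333333·6.1 + 0.333333·8.7 + 0.333333·9 = 7.93333.
E[X²] = 0.333333·39.589 + 0.333333·84.39 + 0.333333·91 = 71.6597.
Var(X) = E[X²] − (E[X])² = 71.6597 − 62.9378 = 8.72189.

8.7219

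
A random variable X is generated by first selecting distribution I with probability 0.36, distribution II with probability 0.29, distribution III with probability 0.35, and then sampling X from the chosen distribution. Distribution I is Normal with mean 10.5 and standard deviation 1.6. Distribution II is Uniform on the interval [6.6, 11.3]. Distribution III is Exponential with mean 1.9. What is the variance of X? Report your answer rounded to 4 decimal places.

17.3335

Per component, I: μ=10.5, E[X²]=112.81; II: μ=8.95, E[X²]=81.9433; III: μ=1.9, E[X²]=7.22.
E[X] = 0.36·10.5 + 0.29·8.95 + 0.35·1.9 = 7.0405.
E[X²] = 0.36·112.81 + 0.29·81.9433 + 0.35·7.22 = 66.9022.
Var(X) = E[X²] − (E[X])² = 66.9022 − 49.5686 = 17.3335.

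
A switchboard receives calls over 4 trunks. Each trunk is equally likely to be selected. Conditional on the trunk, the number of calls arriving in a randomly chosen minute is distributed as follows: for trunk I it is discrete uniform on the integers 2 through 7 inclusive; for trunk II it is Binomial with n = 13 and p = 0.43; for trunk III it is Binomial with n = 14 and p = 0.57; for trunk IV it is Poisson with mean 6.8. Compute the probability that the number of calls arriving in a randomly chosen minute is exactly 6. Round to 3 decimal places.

0.163

Conditional on each trunk, P(X = 6): I: 0.166667; II: 0.212057; III: 0.120379; IV: 0.152939.
By total probability, P(X = 6) = 0.25·0.166667 + 0.25·0.212057 + 0.25·0.120379 + 0.25·0.152939 = 0.16301.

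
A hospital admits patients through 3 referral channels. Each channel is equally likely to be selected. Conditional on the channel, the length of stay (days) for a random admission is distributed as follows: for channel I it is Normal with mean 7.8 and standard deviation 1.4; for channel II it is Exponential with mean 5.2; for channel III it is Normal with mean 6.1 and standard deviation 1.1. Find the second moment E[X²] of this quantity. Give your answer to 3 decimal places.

For each component E[X²] = Var + (mean)², giving I: 62.8; II: 54.08; III: 38.42.
Overall E[X²] = 0.333333·62.8 + 0.333333·54.08 + 0.333333·38.42 = 51.7667.

51.767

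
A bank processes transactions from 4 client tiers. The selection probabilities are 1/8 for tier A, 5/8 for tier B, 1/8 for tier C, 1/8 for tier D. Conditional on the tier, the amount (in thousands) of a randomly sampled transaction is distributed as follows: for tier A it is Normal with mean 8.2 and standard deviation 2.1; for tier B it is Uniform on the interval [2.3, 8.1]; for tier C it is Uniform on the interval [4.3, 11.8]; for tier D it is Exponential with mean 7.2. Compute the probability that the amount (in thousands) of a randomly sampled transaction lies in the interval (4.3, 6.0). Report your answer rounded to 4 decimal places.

0.2405

Conditional on each tier, P(4.3 < X < 6.0): A: 0.115762; B: 0.293103; C: 0.226667; D: 0.11574.
By total probability, P(4.3 < X < 6.0) = 0.125·0.115762 + 0.625·0.293103 + 0.125·0.226667 + 0.125·0.11574 = 0.240461.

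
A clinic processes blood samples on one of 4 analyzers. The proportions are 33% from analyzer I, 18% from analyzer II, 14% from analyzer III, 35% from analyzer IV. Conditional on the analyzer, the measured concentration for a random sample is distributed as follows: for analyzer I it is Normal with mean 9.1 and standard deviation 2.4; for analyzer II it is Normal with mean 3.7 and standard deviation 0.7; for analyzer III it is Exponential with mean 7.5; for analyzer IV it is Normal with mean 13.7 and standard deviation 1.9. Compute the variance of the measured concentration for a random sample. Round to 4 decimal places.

Per component, I: μ=9.1, E[X²]=88.57; II: μ=3.7, E[X²]=14.18; III: μ=7.5, E[X²]=112.5; IV: μ=13.7, E[X²]=191.3.
E[X] = 0.33·9.1 + 0.18·3.7 + 0.14·7.5 + 0.35·13.7 = 9.514.
E[X²] = 0.33·88.57 + 0.18·14.18 + 0.14·112.5 + 0.35·191.3 = 114.485.
Var(X) = E[X²] − (E[X])² = 114.485 − 90.5162 = 23.9693.

23.9693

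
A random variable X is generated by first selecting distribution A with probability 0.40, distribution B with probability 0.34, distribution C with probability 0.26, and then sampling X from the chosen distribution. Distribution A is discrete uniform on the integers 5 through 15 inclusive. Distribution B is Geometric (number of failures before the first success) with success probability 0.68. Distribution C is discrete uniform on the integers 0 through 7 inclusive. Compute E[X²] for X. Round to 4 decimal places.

48.8606

For each component E[X²] = Var + (mean)², giving A: 110; B: 0.913495; C: 17.5.
Overall E[X²] = 0.4·110 + 0.34·0.913495 + 0.26·17.5 = 48.8606.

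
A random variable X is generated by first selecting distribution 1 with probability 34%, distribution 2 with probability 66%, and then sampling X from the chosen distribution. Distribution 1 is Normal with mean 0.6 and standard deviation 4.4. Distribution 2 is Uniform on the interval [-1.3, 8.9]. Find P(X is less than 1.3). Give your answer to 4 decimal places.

0.3597

Conditional on each component, P(X < 1.3): 1: 0.563201; 2: 0.254902.
By total probability, P(X < 1.3) = 0.34·0.563201 + 0.66·0.254902 = 0.359724.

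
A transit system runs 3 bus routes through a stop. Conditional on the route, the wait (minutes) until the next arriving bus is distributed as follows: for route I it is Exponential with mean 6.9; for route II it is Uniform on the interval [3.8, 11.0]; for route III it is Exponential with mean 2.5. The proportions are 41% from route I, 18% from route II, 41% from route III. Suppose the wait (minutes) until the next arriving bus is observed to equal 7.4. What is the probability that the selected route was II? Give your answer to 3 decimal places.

0.464

Likelihoods f(7.4 | ·): I: 0.0495891; II: 0.138889; III: 0.0207276.
Posterior ∝ prior × likelihood. Numerator for II: 0.18·0.138889 = 0.025.
Normalizing constant: 0.41·0.0495891 + 0.18·0.138889 + 0.41·0.0207276 = 0.0538298.
P(II | observation) = 0.025 / 0.0538298 = 0.464427.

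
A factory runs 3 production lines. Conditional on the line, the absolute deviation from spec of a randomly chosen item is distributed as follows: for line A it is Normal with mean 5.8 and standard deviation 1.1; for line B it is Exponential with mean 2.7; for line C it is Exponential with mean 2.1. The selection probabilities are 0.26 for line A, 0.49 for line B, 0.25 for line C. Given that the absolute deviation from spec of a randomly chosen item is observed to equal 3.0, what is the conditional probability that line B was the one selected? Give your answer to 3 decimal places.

Likelihoods f(3.0 | ·): A: 0.0142085; B: 0.121923; C: 0.11412.
Posterior ∝ prior × likelihood. Numerator for B: 0.49·0.121923 = 0.0597424.
Normalizing constant: 0.26·0.0142085 + 0.49·0.121923 + 0.25·0.11412 = 0.0919665.
P(B | observation) = 0.0597424 / 0.0919665 = 0.649611.

0.650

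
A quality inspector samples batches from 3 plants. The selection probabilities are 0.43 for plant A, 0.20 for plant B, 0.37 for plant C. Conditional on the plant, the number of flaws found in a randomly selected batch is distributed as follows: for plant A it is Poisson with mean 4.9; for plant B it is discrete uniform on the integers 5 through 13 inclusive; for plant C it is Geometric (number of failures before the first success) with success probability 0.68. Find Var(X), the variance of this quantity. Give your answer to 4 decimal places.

Per component, A: μ=4.9, E[X²]=28.91; B: μ=9, E[X²]=87.6667; C: μ=0.470588, E[X²]=0.913495.
E[X] = 0.43·4.9 + 0.2·9 + 0.37·0.470588 = 4.08112.
E[X²] = 0.43·28.91 + 0.2·87.6667 + 0.37·0.913495 = 30.3026.
Var(X) = E[X²] − (E[X])² = 30.3026 − 16.6555 = 13.6471.

13.6471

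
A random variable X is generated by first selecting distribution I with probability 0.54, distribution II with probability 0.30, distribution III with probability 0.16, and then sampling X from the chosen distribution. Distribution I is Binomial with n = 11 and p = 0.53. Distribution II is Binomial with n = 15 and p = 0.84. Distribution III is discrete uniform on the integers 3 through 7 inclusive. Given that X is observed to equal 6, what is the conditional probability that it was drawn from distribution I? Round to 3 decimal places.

0.798

Likelihoods P(X=6 | ·): I: 0.234848; II: 0.000120826; III: 0.2.
Posterior ∝ prior × likelihood. Numerator for I: 0.54·0.234848 = 0.126818.
Normalizing constant: 0.54·0.234848 + 0.3·0.000120826 + 0.16·0.2 = 0.158854.
P(I | observation) = 0.126818 / 0.158854 = 0.798329.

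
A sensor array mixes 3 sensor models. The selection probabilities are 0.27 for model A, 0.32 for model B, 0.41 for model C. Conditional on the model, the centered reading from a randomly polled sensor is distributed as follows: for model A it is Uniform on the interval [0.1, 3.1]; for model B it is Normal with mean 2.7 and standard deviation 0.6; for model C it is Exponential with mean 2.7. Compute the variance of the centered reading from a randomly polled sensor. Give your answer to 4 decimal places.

3.5451

Per component, A: μ=1.6, E[X²]=3.31; B: μ=2.7, E[X²]=7.65; C: μ=2.7, E[X²]=14.58.
E[X] = 0.27·1.6 + 0.32·2.7 + 0.41·2.7 = 2.403.
E[X²] = 0.27·3.31 + 0.32·7.65 + 0.41·14.58 = 9.3195.
Var(X) = E[X²] − (E[X])² = 9.3195 − 5.77441 = 3.54509.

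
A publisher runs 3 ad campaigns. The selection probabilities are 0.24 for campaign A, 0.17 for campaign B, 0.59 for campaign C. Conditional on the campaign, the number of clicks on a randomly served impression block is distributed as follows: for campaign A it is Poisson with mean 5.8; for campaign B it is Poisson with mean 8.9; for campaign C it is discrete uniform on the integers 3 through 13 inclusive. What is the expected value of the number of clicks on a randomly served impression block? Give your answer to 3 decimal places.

Component means — A: 5.8; B: 8.9; C: 8.
E[X] = 0.24·5.8 + 0.17·8.9 + 0.59·8 = 7.625.

7.625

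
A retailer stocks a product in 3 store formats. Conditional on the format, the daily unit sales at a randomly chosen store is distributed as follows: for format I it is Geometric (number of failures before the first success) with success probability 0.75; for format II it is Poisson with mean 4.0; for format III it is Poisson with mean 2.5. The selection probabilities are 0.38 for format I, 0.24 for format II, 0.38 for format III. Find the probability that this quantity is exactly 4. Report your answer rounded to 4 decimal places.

0.0988

Conditional on each format, P(X = 4): I: 0.00292969; II: 0.195367; III: 0.133602.
By total probability, P(X = 4) = 0.38·0.00292969 + 0.24·0.195367 + 0.38·0.133602 = 0.09877.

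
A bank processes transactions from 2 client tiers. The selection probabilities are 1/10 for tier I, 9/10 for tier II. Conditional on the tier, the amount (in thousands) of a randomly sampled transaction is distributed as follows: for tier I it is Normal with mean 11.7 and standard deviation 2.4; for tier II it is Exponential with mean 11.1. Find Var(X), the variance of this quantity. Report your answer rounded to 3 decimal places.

Per component, I: μ=11.7, E[X²]=142.65; II: μ=11.1, E[X²]=246.42.
E[X] = 0.1·11.7 + 0.9·11.1 = 11.16.
E[X²] = 0.1·142.65 + 0.9·246.42 = 236.043.
Var(X) = E[X²] − (E[X])² = 236.043 − 124.546 = 111.497.

111.497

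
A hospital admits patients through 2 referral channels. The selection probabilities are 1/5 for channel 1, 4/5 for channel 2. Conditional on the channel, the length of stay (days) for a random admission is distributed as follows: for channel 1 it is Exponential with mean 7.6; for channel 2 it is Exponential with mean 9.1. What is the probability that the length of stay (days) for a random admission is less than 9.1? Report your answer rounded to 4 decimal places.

0.6453

Conditional on each channel, P(X < 9.1): 1: 0.698012; 2: 0.632121.
By total probability, P(X < 9.1) = 0.2·0.698012 + 0.8·0.632121 = 0.645299.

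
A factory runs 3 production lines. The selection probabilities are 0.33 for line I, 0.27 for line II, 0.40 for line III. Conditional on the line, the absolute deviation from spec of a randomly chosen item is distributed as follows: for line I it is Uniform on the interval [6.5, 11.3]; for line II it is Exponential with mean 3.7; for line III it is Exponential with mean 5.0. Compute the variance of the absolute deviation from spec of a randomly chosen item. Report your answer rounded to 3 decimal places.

18.929

Per component, I: μ=8.9, E[X²]=81.13; II: μ=3.7, E[X²]=27.38; III: μ=5, E[X²]=50.
E[X] = 0.33·8.9 + 0.27·3.7 + 0.4·5 = 5.936.
E[X²] = 0.33·81.13 + 0.27·27.38 + 0.4·50 = 54.1655.
Var(X) = E[X²] − (E[X])² = 54.1655 − 35.2361 = 18.9294.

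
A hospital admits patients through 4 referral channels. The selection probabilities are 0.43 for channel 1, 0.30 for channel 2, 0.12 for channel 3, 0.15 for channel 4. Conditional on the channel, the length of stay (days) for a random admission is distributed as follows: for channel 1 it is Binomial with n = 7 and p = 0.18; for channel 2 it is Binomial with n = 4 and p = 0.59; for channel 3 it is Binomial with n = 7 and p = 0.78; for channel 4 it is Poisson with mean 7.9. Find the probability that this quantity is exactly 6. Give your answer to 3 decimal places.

Conditional on each channel, P(X = 6): 1: 0.00019523; 2: 0; 3: 0.346807; 4: 0.125171.
By total probability, P(X = 6) = 0.43·0.00019523 + 0.3·0 + 0.12·0.346807 + 0.15·0.125171 = 0.0604765.

0.060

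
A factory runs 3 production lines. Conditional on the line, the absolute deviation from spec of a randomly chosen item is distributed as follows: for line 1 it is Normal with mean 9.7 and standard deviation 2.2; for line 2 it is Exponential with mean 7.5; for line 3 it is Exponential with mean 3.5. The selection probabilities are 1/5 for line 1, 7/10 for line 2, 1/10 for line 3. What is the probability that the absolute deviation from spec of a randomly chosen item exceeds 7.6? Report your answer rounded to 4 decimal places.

0.4315

Conditional on each line, P(X > 7.6): 1: 0.830096; 2: 0.363007; 3: 0.114015.
By total probability, P(X > 7.6) = 0.2·0.830096 + 0.7·0.363007 + 0.1·0.114015 = 0.431526.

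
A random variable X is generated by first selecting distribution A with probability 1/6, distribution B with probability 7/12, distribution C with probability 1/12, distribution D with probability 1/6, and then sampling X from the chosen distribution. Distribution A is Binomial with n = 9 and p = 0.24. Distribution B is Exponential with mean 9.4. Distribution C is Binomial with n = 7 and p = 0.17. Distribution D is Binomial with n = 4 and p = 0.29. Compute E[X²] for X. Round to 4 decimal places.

104.6997

For each component E[X²] = Var + (mean)², giving A: 6.3072; B: 176.72; C: 2.4038; D: 2.1692.
Overall E[X²] = 0.166667·6.3072 + 0.583333·176.72 + 0.0833333·2.4038 + 0.166667·2.1692 = 104.7.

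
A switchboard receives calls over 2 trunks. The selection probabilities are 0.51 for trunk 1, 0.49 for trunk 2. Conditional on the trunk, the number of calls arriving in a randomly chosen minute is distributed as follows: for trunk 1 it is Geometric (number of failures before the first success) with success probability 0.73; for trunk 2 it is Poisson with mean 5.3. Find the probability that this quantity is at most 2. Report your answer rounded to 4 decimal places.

0.5497

Conditional on each trunk, P(X ≤ 2): 1: 0.980317; 2: 0.101554.
By total probability, P(X ≤ 2) = 0.51·0.980317 + 0.49·0.101554 = 0.549723.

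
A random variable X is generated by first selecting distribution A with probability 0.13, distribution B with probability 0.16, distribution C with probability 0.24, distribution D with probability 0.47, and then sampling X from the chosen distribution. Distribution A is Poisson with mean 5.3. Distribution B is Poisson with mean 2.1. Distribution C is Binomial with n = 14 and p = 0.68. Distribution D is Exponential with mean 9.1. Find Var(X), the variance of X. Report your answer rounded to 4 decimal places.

Per component, A: μ=5.3, E[X²]=33.39; B: μ=2.1, E[X²]=6.51; C: μ=9.52, E[X²]=93.6768; D: μ=9.1, E[X²]=165.62.
E[X] = 0.13·5.3 + 0.16·2.1 + 0.24·9.52 + 0.47·9.1 = 7.5868.
E[X²] = 0.13·33.39 + 0.16·6.51 + 0.24·93.6768 + 0.47·165.62 = 105.706.
Var(X) = E[X²] − (E[X])² = 105.706 − 57.5595 = 48.1466.

48.1466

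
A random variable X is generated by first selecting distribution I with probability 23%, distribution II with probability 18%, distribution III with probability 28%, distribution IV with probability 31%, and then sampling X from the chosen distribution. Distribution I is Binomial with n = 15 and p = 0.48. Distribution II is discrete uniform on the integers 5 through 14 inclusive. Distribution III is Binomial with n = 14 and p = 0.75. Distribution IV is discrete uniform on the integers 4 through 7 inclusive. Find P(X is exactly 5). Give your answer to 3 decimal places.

Conditional on each component, P(X = 5): I: 0.11061; II: 0.1; III: 0.0018123; IV: 0.25.
By total probability, P(X = 5) = 0.23·0.11061 + 0.18·0.1 + 0.28·0.0018123 + 0.31·0.25 = 0.121448.

0.121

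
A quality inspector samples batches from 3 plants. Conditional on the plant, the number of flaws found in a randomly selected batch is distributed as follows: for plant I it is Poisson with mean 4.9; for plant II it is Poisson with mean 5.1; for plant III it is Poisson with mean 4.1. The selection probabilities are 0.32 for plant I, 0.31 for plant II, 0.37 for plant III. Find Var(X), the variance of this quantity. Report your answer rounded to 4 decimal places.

Per component, I: μ=4.9, E[X²]=28.91; II: μ=5.1, E[X²]=31.11; III: μ=4.1, E[X²]=20.91.
E[X] = 0.32·4.9 + 0.31·5.1 + 0.37·4.1 = 4.666.
E[X²] = 0.32·28.91 + 0.31·31.11 + 0.37·20.91 = 26.632.
Var(X) = E[X²] − (E[X])² = 26.632 − 21.7716 = 4.86044.

4.8604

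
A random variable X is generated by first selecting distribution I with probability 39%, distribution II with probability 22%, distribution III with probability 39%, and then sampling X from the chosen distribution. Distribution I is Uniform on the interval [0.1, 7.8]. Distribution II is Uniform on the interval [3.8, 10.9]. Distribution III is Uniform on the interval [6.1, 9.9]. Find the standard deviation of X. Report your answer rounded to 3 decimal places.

Per component, I: μ=3.95, E[X²]=20.5433; II: μ=7.35, E[X²]=58.2233; III: μ=8, E[X²]=65.2033.
E[X] = 0.39·3.95 + 0.22·7.35 + 0.39·8 = 6.2775.
E[X²] = 0.39·20.5433 + 0.22·58.2233 + 0.39·65.2033 = 46.2503.
Var(X) = E[X²] − (E[X])² = 46.2503 − 39.407 = 6.84333.
SD(X) = √6.84333 = 2.61598.

2.616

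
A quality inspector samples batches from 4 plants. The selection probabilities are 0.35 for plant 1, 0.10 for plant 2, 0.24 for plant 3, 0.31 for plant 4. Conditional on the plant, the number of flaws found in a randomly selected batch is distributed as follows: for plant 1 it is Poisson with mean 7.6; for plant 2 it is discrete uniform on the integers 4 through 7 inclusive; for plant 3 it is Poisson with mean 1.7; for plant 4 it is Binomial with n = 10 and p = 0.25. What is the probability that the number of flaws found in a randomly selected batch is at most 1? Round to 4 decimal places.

0.1955

Conditional on each plant, P(X ≤ 1): 1: 0.00430388; 2: 0; 3: 0.493246; 4: 0.244025.
By total probability, P(X ≤ 1) = 0.35·0.00430388 + 0.1·0 + 0.24·0.493246 + 0.31·0.244025 = 0.195533.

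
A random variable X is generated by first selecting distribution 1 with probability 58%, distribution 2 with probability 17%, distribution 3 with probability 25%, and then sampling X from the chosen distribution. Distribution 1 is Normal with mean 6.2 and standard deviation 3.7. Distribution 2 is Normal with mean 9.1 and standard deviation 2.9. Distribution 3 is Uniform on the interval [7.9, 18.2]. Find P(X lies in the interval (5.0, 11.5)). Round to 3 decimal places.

0.529

Conditional on each component, P(5.0 < X < 11.5): 1: 0.551144; 2: 0.717336; 3: 0.349515.
By total probability, P(5.0 < X < 11.5) = 0.58·0.551144 + 0.17·0.717336 + 0.25·0.349515 = 0.528989.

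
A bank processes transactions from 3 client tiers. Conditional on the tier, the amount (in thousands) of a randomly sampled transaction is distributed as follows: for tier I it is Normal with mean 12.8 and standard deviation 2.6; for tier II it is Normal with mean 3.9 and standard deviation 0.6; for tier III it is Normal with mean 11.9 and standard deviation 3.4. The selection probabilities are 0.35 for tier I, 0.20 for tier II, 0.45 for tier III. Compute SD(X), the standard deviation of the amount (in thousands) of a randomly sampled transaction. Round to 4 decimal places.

4.3672

Per component, I: μ=12.8, E[X²]=170.6; II: μ=3.9, E[X²]=15.57; III: μ=11.9, E[X²]=153.17.
E[X] = 0.35·12.8 + 0.2·3.9 + 0.45·11.9 = 10.615.
E[X²] = 0.35·170.6 + 0.2·15.57 + 0.45·153.17 = 131.751.
Var(X) = E[X²] − (E[X])² = 131.751 − 112.678 = 19.0723.
SD(X) = √19.0723 = 4.36718.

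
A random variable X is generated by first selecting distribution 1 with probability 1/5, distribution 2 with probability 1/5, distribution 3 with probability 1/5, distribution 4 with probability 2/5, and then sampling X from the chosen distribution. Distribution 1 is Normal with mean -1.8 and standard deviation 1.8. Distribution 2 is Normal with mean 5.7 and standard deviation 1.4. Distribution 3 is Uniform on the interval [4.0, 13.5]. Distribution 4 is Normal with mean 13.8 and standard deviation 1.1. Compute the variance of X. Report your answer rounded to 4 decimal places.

Per component, 1: μ=-1.8, E[X²]=6.48; 2: μ=5.7, E[X²]=34.45; 3: μ=8.75, E[X²]=84.0833; 4: μ=13.8, E[X²]=191.65.
E[X] = 0.2·-1.8 + 0.2·5.7 + 0.2·8.75 + 0.4·13.8 = 8.05.
E[X²] = 0.2·6.48 + 0.2·34.45 + 0.2·84.0833 + 0.4·191.65 = 101.663.
Var(X) = E[X²] − (E[X])² = 101.663 − 64.8025 = 36.8602.

36.8602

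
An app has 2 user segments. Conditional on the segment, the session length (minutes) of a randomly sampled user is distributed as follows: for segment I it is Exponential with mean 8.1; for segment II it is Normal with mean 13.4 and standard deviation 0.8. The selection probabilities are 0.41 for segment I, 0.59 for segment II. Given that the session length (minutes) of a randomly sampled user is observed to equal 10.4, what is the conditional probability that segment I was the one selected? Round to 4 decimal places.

Likelihoods f(10.4 | ·): I: 0.0341903; II: 0.000440745.
Posterior ∝ prior × likelihood. Numerator for I: 0.41·0.0341903 = 0.014018.
Normalizing constant: 0.41·0.0341903 + 0.59·0.000440745 = 0.014278.
P(I | observation) = 0.014018 / 0.014278 = 0.981787.

0.9818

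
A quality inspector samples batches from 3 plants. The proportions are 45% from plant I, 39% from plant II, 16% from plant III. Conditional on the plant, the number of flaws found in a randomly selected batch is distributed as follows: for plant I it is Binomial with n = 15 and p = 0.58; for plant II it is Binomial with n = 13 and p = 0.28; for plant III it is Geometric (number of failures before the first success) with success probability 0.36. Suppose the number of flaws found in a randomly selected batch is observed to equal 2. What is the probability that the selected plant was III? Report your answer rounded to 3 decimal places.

0.268

Likelihoods P(X=2 | ·): I: 0.000446978; II: 0.164842; III: 0.147456.
Posterior ∝ prior × likelihood. Numerator for III: 0.16·0.147456 = 0.023593.
Normalizing constant: 0.45·0.000446978 + 0.39·0.164842 + 0.16·0.147456 = 0.0880825.
P(III | observation) = 0.023593 / 0.0880825 = 0.267851.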